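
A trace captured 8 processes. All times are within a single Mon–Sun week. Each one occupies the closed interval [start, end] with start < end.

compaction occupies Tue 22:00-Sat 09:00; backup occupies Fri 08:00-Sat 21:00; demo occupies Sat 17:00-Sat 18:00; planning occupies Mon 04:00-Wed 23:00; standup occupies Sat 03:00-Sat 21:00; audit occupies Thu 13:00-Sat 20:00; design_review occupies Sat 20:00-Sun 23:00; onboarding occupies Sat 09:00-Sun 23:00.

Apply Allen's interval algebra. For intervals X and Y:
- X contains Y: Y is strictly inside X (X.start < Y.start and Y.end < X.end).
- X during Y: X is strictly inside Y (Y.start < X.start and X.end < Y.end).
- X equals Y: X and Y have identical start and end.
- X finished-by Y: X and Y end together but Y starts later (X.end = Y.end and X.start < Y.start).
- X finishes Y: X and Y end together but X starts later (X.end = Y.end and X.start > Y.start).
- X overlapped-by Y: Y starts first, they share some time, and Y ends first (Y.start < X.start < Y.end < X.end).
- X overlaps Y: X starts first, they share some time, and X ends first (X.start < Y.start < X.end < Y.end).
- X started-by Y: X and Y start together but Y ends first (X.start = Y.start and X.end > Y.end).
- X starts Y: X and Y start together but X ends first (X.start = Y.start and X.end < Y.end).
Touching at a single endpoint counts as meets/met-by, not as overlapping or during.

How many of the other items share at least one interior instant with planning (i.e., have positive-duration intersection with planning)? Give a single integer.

Target planning = [Mon 04:00, Wed 23:00].
audit [Thu 13:00, Sat 20:00] → after → no.
backup [Fri 08:00, Sat 21:00] → after → no.
compaction [Tue 22:00, Sat 09:00] → overlapped-by → counts.
demo [Sat 17:00, Sat 18:00] → after → no.
design_review [Sat 20:00, Sun 23:00] → after → no.
onboarding [Sat 09:00, Sun 23:00] → after → no.
standup [Sat 03:00, Sat 21:00] → after → no.
Total: 1.

1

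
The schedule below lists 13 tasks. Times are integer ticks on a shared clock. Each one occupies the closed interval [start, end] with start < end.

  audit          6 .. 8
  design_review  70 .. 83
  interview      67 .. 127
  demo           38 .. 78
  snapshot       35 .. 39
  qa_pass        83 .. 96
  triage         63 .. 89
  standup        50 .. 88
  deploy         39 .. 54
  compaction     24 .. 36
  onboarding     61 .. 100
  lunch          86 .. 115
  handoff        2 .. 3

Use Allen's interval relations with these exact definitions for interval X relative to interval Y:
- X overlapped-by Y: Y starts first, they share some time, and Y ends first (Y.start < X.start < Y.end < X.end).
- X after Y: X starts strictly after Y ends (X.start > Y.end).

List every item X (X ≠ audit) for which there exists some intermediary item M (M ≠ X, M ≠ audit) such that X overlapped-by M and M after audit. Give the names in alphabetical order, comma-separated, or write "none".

demo, design_review, interview, lunch, onboarding, qa_pass, snapshot, standup, triage

Target audit = [6, 8].
Intermediaries M with M after audit: compaction, demo, deploy, design_review, interview, lunch, onboarding, qa_pass, snapshot, standup, triage.
Via compaction — items with X overlapped-by compaction: snapshot.
Via demo — items with X overlapped-by demo: design_review, interview, onboarding, standup, triage.
Via deploy — items with X overlapped-by deploy: standup.
Via design_review — items with X overlapped-by design_review: none.
Via interview — items with X overlapped-by interview: none.
Via lunch — items with X overlapped-by lunch: none.
Via onboarding — items with X overlapped-by onboarding: interview, lunch.
Via qa_pass — items with X overlapped-by qa_pass: lunch.
Via snapshot — items with X overlapped-by snapshot: demo.
Via standup — items with X overlapped-by standup: interview, lunch, onboarding, qa_pass, triage.
Via triage — items with X overlapped-by triage: interview, lunch, qa_pass.
Union: demo, design_review, interview, lunch, onboarding, qa_pass, snapshot, standup, triage.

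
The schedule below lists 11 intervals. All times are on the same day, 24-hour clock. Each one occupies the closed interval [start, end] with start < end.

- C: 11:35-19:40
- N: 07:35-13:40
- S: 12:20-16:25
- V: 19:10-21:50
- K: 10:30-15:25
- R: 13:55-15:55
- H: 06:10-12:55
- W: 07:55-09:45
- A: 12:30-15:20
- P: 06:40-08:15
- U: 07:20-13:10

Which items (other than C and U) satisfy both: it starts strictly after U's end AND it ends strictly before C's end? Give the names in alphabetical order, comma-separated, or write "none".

Conditions: its start is strictly after U's end (X.start > 13:10) AND its end is strictly before C's end (X.end < 19:40).
A: start 12:30 > 13:10? ✗; end 15:20 < 19:40? ✓ → no.
H: start 06:10 > 13:10? ✗; end 12:55 < 19:40? ✓ → no.
K: start 10:30 > 13:10? ✗; end 15:25 < 19:40? ✓ → no.
N: start 07:35 > 13:10? ✗; end 13:40 < 19:40? ✓ → no.
P: start 06:40 > 13:10? ✗; end 08:15 < 19:40? ✓ → no.
R: start 13:55 > 13:10? ✓; end 15:55 < 19:40? ✓ → yes.
S: start 12:20 > 13:10? ✗; end 16:25 < 19:40? ✓ → no.
V: start 19:10 > 13:10? ✓; end 21:50 < 19:40? ✗ → no.
W: start 07:55 > 13:10? ✗; end 09:45 < 19:40? ✓ → no.
Result: R.

R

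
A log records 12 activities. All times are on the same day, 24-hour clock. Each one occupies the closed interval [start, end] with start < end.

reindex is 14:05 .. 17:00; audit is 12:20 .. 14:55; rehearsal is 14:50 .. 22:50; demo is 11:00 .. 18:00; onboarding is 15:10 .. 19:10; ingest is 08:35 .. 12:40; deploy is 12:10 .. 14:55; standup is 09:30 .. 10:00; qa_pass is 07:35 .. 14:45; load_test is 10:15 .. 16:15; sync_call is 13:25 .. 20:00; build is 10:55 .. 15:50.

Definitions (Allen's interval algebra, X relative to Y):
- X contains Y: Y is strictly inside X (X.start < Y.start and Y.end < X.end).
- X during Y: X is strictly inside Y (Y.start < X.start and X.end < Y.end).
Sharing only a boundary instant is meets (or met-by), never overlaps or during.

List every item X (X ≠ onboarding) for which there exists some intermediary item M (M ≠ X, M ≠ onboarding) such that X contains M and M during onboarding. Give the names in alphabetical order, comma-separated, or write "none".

Target onboarding = [15:10, 19:10].
Intermediaries M with M during onboarding: none.
Union: none.

none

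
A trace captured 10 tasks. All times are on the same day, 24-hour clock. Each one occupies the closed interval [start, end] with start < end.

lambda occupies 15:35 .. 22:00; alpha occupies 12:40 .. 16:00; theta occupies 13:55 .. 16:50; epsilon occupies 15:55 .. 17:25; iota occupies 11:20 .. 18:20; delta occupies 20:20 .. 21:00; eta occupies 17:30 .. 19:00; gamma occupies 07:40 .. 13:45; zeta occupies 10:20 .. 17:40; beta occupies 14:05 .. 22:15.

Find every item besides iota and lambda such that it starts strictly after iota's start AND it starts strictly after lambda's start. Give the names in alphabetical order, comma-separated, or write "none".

delta, epsilon, eta

Conditions: its start is strictly after iota's start (X.start > 11:20) AND its start is strictly after lambda's start (X.start > 15:35).
alpha: start 12:40 > 11:20? ✓; start 12:40 > 15:35? ✗ → no.
beta: start 14:05 > 11:20? ✓; start 14:05 > 15:35? ✗ → no.
delta: start 20:20 > 11:20? ✓; start 20:20 > 15:35? ✓ → yes.
epsilon: start 15:55 > 11:20? ✓; start 15:55 > 15:35? ✓ → yes.
eta: start 17:30 > 11:20? ✓; start 17:30 > 15:35? ✓ → yes.
gamma: start 07:40 > 11:20? ✗; start 07:40 > 15:35? ✗ → no.
theta: start 13:55 > 11:20? ✓; start 13:55 > 15:35? ✗ → no.
zeta: start 10:20 > 11:20? ✗; start 10:20 > 15:35? ✗ → no.
Result: delta, epsilon, eta.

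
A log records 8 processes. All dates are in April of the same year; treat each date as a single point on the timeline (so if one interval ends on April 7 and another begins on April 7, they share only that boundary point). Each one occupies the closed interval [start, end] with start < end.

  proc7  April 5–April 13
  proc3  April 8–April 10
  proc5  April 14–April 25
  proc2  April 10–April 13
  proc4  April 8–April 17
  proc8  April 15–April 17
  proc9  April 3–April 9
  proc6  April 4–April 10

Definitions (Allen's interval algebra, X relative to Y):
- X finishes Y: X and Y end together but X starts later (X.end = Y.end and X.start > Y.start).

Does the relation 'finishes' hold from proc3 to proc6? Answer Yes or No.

Yes

proc3 = [April 8, April 10], proc6 = [April 4, April 10].
Actual relation of proc3 to proc6: finishes.
Asked whether 'finishes' holds → Yes.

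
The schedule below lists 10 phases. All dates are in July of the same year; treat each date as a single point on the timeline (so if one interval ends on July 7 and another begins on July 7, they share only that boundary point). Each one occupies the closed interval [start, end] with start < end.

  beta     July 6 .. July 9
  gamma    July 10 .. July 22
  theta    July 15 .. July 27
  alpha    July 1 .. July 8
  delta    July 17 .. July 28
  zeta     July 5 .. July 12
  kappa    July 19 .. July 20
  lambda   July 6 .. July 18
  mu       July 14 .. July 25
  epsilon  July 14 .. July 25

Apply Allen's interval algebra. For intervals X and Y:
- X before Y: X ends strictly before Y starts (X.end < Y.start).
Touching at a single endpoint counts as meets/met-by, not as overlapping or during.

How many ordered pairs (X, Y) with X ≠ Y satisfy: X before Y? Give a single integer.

Checking all 90 ordered pairs for relation 'before'; matching pairs in alphabetical order:
(alpha, delta): alpha before delta ✓
(alpha, epsilon): alpha before epsilon ✓
(alpha, gamma): alpha before gamma ✓
(alpha, kappa): alpha before kappa ✓
(alpha, mu): alpha before mu ✓
(alpha, theta): alpha before theta ✓
(beta, delta): beta before delta ✓
(beta, epsilon): beta before epsilon ✓
(beta, gamma): beta before gamma ✓
(beta, kappa): beta before kappa ✓
(beta, mu): beta before mu ✓
(beta, theta): beta before theta ✓
(lambda, kappa): lambda before kappa ✓
(zeta, delta): zeta before delta ✓
(zeta, epsilon): zeta before epsilon ✓
(zeta, kappa): zeta before kappa ✓
(zeta, mu): zeta before mu ✓
(zeta, theta): zeta before theta ✓
Count: 18.

18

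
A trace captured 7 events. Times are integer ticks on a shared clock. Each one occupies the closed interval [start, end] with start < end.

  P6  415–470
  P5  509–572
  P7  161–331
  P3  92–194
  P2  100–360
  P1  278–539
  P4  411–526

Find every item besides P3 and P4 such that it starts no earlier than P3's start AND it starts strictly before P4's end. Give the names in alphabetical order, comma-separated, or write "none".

P1, P2, P5, P6, P7

Conditions: its start is no earlier than P3's start (X.start >= 92) AND its start is strictly before P4's end (X.start < 526).
P1: start 278 >= 92? ✓; start 278 < 526? ✓ → yes.
P2: start 100 >= 92? ✓; start 100 < 526? ✓ → yes.
P5: start 509 >= 92? ✓; start 509 < 526? ✓ → yes.
P6: start 415 >= 92? ✓; start 415 < 526? ✓ → yes.
P7: start 161 >= 92? ✓; start 161 < 526? ✓ → yes.
Result: P1, P2, P5, P6, P7.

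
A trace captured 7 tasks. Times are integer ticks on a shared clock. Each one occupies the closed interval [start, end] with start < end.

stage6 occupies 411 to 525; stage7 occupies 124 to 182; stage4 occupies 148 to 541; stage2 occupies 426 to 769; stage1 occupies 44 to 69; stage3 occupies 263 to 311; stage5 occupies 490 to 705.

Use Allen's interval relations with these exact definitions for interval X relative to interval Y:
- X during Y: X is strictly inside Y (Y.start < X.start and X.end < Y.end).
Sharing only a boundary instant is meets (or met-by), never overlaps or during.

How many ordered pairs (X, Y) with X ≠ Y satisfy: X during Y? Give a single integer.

3

Checking all 42 ordered pairs for relation 'during'; matching pairs in alphabetical order:
(stage3, stage4): stage3 during stage4 ✓
(stage5, stage2): stage5 during stage2 ✓
(stage6, stage4): stage6 during stage4 ✓
Count: 3.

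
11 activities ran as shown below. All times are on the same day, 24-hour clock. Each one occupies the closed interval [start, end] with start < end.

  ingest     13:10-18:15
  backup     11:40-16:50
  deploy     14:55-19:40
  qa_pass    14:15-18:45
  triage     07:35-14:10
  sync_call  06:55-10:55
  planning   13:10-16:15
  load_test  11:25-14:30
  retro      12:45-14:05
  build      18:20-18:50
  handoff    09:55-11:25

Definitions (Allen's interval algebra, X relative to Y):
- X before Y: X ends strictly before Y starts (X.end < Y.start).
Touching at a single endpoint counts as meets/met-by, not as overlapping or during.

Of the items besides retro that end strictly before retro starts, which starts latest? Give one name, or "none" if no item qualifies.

Target retro = [12:45, 14:05].
backup [11:40, 16:50] → contains → excluded.
build [18:20, 18:50] → after → excluded.
deploy [14:55, 19:40] → after → excluded.
handoff [09:55, 11:25] → before → candidate.
ingest [13:10, 18:15] → overlapped-by → excluded.
load_test [11:25, 14:30] → contains → excluded.
planning [13:10, 16:15] → overlapped-by → excluded.
qa_pass [14:15, 18:45] → after → excluded.
sync_call [06:55, 10:55] → before → candidate.
triage [07:35, 14:10] → contains → excluded.
Among candidates, latest start is 09:55 → handoff.

handoff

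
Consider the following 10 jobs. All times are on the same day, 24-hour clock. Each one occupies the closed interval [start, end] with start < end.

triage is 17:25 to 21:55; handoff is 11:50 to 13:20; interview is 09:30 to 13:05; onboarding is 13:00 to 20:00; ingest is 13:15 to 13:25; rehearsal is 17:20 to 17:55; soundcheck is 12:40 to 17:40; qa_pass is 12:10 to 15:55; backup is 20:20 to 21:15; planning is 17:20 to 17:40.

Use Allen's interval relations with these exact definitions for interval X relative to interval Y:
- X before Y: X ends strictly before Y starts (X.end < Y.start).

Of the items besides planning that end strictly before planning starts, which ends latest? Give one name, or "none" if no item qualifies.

qa_pass

Target planning = [17:20, 17:40].
backup [20:20, 21:15] → after → excluded.
handoff [11:50, 13:20] → before → candidate.
ingest [13:15, 13:25] → before → candidate.
interview [09:30, 13:05] → before → candidate.
onboarding [13:00, 20:00] → contains → excluded.
qa_pass [12:10, 15:55] → before → candidate.
rehearsal [17:20, 17:55] → started-by → excluded.
soundcheck [12:40, 17:40] → finished-by → excluded.
triage [17:25, 21:55] → overlapped-by → excluded.
Among candidates, latest end is 15:55 → qa_pass.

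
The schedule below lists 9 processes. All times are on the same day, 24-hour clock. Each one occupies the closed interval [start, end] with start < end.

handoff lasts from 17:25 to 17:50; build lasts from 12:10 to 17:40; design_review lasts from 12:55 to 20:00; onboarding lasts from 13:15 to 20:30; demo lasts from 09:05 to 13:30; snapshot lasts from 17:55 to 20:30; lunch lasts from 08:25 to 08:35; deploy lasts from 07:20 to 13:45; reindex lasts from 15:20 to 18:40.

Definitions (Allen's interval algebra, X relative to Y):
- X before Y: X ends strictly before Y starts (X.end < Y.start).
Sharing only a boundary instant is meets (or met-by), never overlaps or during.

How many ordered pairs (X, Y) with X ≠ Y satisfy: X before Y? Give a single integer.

15

Checking all 72 ordered pairs for relation 'before'; matching pairs in alphabetical order:
(build, snapshot): build before snapshot ✓
(demo, handoff): demo before handoff ✓
(demo, reindex): demo before reindex ✓
(demo, snapshot): demo before snapshot ✓
(deploy, handoff): deploy before handoff ✓
(deploy, reindex): deploy before reindex ✓
(deploy, snapshot): deploy before snapshot ✓
(handoff, snapshot): handoff before snapshot ✓
(lunch, build): lunch before build ✓
(lunch, demo): lunch before demo ✓
(lunch, design_review): lunch before design_review ✓
(lunch, handoff): lunch before handoff ✓
(lunch, onboarding): lunch before onboarding ✓
(lunch, reindex): lunch before reindex ✓
(lunch, snapshot): lunch before snapshot ✓
Count: 15.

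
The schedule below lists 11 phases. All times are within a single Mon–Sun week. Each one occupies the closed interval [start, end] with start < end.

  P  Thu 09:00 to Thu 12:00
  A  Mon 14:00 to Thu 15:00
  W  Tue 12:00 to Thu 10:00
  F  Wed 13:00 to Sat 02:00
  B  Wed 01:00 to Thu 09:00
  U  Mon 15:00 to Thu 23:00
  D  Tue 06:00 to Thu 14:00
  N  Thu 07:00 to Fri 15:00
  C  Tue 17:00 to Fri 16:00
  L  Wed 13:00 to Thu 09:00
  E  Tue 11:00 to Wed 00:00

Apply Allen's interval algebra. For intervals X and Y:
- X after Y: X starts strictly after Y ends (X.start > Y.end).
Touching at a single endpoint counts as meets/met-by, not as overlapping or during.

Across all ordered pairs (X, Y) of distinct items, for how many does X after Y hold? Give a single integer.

5

Checking all 110 ordered pairs for relation 'after'; matching pairs in alphabetical order:
(B, E): B after E ✓
(F, E): F after E ✓
(L, E): L after E ✓
(N, E): N after E ✓
(P, E): P after E ✓
Count: 5.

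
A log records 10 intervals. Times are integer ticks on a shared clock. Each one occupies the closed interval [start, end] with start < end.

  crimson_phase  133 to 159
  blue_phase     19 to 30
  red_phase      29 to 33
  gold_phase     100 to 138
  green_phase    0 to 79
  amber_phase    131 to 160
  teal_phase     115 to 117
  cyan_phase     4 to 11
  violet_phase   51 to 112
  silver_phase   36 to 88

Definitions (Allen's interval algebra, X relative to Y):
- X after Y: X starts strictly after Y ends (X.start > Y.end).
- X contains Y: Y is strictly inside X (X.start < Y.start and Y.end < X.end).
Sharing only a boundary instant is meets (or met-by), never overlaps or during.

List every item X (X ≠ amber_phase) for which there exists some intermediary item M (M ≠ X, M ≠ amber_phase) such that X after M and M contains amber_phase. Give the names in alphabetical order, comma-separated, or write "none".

none

Target amber_phase = [131, 160].
Intermediaries M with M contains amber_phase: none.
Union: none.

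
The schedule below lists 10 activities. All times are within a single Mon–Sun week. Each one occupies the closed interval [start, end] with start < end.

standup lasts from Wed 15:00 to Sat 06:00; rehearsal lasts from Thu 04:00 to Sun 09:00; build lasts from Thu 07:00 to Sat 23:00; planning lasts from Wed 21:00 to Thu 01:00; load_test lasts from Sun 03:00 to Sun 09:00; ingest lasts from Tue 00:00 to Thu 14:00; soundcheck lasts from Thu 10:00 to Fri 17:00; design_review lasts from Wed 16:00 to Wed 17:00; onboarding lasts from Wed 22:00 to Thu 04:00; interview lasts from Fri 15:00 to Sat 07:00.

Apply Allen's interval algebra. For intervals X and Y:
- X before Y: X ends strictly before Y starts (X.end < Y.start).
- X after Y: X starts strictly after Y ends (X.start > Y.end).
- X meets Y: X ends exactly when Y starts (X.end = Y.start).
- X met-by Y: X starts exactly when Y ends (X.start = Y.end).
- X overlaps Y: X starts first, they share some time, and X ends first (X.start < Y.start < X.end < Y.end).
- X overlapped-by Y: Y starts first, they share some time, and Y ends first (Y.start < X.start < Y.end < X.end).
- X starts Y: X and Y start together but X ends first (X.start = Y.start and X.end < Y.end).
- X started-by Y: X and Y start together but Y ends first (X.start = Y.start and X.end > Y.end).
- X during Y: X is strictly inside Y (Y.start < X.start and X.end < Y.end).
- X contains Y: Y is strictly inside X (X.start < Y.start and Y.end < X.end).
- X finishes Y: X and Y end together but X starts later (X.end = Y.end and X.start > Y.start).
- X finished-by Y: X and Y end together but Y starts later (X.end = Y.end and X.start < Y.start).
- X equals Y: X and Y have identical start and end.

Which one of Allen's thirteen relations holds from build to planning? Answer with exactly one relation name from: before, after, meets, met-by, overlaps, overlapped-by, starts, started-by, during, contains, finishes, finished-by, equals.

after

build = [Thu 07:00, Sat 23:00]; planning = [Wed 21:00, Thu 01:00].
Compare endpoints: build.start > planning.start, build.start > planning.end, build.end > planning.start, build.end > planning.end.
That pattern is 'after'.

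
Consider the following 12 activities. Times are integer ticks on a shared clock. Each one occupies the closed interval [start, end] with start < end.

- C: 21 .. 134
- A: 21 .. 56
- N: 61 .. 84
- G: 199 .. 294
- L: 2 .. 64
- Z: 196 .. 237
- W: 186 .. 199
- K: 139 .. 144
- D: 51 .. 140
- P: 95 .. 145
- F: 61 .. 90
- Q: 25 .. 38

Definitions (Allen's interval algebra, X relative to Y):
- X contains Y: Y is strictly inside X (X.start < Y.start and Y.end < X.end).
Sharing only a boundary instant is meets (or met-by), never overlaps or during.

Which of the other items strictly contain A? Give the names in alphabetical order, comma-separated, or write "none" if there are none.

L

Target A = [21, 56].
C [21, 134] → started-by → no.
D [51, 140] → overlapped-by → no.
F [61, 90] → after → no.
G [199, 294] → after → no.
K [139, 144] → after → no.
L [2, 64] → contains → yes.
N [61, 84] → after → no.
P [95, 145] → after → no.
Q [25, 38] → during → no.
W [186, 199] → after → no.
Z [196, 237] → after → no.
Result: L.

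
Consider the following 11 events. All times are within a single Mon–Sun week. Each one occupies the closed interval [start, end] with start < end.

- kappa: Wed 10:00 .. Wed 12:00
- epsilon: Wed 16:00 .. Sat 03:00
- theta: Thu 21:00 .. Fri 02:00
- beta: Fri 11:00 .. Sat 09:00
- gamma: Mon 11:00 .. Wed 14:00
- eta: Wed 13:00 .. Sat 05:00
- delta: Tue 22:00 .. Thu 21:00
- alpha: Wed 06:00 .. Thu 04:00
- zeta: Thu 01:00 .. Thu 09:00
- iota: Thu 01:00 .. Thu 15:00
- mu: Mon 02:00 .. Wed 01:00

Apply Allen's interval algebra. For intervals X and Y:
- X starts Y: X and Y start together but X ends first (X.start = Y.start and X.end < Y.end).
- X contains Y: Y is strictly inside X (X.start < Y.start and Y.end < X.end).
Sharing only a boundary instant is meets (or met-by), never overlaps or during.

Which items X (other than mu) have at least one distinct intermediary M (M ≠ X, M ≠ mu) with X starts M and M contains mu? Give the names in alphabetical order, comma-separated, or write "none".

none

Target mu = [Mon 02:00, Wed 01:00].
Intermediaries M with M contains mu: none.
Union: none.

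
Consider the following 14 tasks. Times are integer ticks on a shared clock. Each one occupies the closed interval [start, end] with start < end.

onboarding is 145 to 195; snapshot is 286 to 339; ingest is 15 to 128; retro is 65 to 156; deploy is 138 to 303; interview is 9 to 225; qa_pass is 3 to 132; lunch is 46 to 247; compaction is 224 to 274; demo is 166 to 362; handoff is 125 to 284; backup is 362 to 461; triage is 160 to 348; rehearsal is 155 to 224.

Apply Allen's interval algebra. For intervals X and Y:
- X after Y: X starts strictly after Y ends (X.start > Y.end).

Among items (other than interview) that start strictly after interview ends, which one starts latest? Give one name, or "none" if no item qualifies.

Target interview = [9, 225].
backup [362, 461] → after → candidate.
compaction [224, 274] → overlapped-by → excluded.
demo [166, 362] → overlapped-by → excluded.
deploy [138, 303] → overlapped-by → excluded.
handoff [125, 284] → overlapped-by → excluded.
ingest [15, 128] → during → excluded.
lunch [46, 247] → overlapped-by → excluded.
onboarding [145, 195] → during → excluded.
qa_pass [3, 132] → overlaps → excluded.
rehearsal [155, 224] → during → excluded.
retro [65, 156] → during → excluded.
snapshot [286, 339] → after → candidate.
triage [160, 348] → overlapped-by → excluded.
Among candidates, latest start is 362 → backup.

backup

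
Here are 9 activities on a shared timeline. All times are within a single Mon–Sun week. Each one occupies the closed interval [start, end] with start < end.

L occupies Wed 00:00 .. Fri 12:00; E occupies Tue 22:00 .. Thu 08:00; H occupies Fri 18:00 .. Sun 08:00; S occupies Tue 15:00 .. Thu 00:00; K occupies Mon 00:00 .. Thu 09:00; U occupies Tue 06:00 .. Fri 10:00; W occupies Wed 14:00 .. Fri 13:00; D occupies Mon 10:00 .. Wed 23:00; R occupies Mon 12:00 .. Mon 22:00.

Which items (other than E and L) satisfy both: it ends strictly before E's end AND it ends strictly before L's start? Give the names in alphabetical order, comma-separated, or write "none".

R

Conditions: its end is strictly before E's end (X.end < Thu 08:00) AND its end is strictly before L's start (X.end < Wed 00:00).
D: end Wed 23:00 < Thu 08:00? ✓; end Wed 23:00 < Wed 00:00? ✗ → no.
H: end Sun 08:00 < Thu 08:00? ✗; end Sun 08:00 < Wed 00:00? ✗ → no.
K: end Thu 09:00 < Thu 08:00? ✗; end Thu 09:00 < Wed 00:00? ✗ → no.
R: end Mon 22:00 < Thu 08:00? ✓; end Mon 22:00 < Wed 00:00? ✓ → yes.
S: end Thu 00:00 < Thu 08:00? ✓; end Thu 00:00 < Wed 00:00? ✗ → no.
U: end Fri 10:00 < Thu 08:00? ✗; end Fri 10:00 < Wed 00:00? ✗ → no.
W: end Fri 13:00 < Thu 08:00? ✗; end Fri 13:00 < Wed 00:00? ✗ → no.
Result: R.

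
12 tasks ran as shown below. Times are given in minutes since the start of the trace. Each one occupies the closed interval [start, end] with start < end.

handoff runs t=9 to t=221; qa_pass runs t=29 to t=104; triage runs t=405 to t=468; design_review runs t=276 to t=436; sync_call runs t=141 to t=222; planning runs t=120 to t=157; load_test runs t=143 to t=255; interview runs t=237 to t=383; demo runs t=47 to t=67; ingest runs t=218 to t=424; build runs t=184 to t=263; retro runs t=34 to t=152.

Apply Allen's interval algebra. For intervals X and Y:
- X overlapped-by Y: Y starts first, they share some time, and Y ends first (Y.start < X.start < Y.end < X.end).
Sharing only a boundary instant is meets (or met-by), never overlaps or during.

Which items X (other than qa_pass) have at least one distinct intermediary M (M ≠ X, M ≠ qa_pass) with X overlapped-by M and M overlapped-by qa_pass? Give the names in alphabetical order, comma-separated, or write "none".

Target qa_pass = [t=29, t=104].
Intermediaries M with M overlapped-by qa_pass: retro.
Via retro — items with X overlapped-by retro: load_test, planning, sync_call.
Union: load_test, planning, sync_call.

load_test, planning, sync_call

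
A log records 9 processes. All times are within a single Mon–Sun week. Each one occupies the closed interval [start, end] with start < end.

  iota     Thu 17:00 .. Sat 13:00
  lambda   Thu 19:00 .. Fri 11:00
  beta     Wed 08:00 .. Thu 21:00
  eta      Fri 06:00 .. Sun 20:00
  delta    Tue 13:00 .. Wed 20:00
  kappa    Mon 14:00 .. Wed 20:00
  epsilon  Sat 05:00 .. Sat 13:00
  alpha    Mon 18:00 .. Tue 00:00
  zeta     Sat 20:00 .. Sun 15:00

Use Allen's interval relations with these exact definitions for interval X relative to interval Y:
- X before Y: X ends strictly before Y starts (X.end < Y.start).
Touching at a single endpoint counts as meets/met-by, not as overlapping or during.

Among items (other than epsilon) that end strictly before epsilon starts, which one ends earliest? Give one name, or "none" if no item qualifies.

Target epsilon = [Sat 05:00, Sat 13:00].
alpha [Mon 18:00, Tue 00:00] → before → candidate.
beta [Wed 08:00, Thu 21:00] → before → candidate.
delta [Tue 13:00, Wed 20:00] → before → candidate.
eta [Fri 06:00, Sun 20:00] → contains → excluded.
iota [Thu 17:00, Sat 13:00] → finished-by → excluded.
kappa [Mon 14:00, Wed 20:00] → before → candidate.
lambda [Thu 19:00, Fri 11:00] → before → candidate.
zeta [Sat 20:00, Sun 15:00] → after → excluded.
Among candidates, earliest end is Tue 00:00 → alpha.

alpha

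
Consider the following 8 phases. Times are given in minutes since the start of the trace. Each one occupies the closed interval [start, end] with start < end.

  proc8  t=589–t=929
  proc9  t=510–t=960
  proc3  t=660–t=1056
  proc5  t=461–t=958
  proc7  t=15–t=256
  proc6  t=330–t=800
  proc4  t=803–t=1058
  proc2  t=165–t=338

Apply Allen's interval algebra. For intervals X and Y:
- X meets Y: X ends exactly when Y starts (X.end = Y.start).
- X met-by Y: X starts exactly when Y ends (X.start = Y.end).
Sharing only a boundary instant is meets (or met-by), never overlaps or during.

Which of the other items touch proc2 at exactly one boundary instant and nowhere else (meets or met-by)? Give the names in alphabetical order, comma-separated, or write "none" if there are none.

Target proc2 = [t=165, t=338].
proc3 [t=660, t=1056] → after → no.
proc4 [t=803, t=1058] → after → no.
proc5 [t=461, t=958] → after → no.
proc6 [t=330, t=800] → overlapped-by → no.
proc7 [t=15, t=256] → overlaps → no.
proc8 [t=589, t=929] → after → no.
proc9 [t=510, t=960] → after → no.
Result: none.

none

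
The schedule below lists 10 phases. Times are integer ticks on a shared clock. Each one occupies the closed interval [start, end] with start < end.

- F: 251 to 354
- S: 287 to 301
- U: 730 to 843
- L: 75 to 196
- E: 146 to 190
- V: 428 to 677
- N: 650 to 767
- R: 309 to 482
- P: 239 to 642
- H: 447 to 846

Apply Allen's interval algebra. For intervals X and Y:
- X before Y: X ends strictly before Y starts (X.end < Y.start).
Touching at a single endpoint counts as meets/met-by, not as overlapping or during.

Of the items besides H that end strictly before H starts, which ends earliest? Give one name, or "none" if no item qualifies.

Target H = [447, 846].
E [146, 190] → before → candidate.
F [251, 354] → before → candidate.
L [75, 196] → before → candidate.
N [650, 767] → during → excluded.
P [239, 642] → overlaps → excluded.
R [309, 482] → overlaps → excluded.
S [287, 301] → before → candidate.
U [730, 843] → during → excluded.
V [428, 677] → overlaps → excluded.
Among candidates, earliest end is 190 → E.

E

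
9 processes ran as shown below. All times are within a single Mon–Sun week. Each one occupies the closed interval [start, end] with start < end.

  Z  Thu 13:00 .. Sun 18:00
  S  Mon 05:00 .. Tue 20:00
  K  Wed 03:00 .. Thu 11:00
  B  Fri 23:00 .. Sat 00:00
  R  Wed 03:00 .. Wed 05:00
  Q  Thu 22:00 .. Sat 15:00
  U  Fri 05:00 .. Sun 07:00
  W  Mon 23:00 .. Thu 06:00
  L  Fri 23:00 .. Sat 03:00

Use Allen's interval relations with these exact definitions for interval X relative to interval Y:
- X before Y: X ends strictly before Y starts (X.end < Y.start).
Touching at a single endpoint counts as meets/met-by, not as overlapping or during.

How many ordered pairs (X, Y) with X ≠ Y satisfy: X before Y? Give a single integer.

Checking all 72 ordered pairs for relation 'before'; matching pairs in alphabetical order:
(K, B): K before B ✓
(K, L): K before L ✓
(K, Q): K before Q ✓
(K, U): K before U ✓
(K, Z): K before Z ✓
(R, B): R before B ✓
(R, L): R before L ✓
(R, Q): R before Q ✓
(R, U): R before U ✓
(R, Z): R before Z ✓
(S, B): S before B ✓
(S, K): S before K ✓
(S, L): S before L ✓
(S, Q): S before Q ✓
(S, R): S before R ✓
(S, U): S before U ✓
(S, Z): S before Z ✓
(W, B): W before B ✓
(W, L): W before L ✓
(W, Q): W before Q ✓
(W, U): W before U ✓
(W, Z): W before Z ✓
Count: 22.

22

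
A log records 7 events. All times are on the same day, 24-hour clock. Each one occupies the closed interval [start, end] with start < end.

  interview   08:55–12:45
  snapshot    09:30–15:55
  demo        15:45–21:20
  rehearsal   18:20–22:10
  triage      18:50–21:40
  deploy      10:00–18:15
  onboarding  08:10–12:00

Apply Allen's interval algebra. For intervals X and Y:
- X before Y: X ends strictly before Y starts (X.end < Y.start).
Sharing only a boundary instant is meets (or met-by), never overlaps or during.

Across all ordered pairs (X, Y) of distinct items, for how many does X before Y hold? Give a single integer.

Checking all 42 ordered pairs for relation 'before'; matching pairs in alphabetical order:
(deploy, rehearsal): deploy before rehearsal ✓
(deploy, triage): deploy before triage ✓
(interview, demo): interview before demo ✓
(interview, rehearsal): interview before rehearsal ✓
(interview, triage): interview before triage ✓
(onboarding, demo): onboarding before demo ✓
(onboarding, rehearsal): onboarding before rehearsal ✓
(onboarding, triage): onboarding before triage ✓
(snapshot, rehearsal): snapshot before rehearsal ✓
(snapshot, triage): snapshot before triage ✓
Count: 10.

10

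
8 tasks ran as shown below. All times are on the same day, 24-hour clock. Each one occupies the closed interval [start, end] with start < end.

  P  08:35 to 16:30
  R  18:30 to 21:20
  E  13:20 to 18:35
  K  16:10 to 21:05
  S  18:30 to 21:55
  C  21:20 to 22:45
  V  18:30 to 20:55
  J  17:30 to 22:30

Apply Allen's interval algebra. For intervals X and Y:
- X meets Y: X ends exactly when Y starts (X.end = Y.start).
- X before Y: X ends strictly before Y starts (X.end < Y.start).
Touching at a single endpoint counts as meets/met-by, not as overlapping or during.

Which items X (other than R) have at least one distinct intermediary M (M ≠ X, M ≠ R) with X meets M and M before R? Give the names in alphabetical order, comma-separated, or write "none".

Target R = [18:30, 21:20].
Intermediaries M with M before R: P.
Via P — items with X meets P: none.
Union: none.

none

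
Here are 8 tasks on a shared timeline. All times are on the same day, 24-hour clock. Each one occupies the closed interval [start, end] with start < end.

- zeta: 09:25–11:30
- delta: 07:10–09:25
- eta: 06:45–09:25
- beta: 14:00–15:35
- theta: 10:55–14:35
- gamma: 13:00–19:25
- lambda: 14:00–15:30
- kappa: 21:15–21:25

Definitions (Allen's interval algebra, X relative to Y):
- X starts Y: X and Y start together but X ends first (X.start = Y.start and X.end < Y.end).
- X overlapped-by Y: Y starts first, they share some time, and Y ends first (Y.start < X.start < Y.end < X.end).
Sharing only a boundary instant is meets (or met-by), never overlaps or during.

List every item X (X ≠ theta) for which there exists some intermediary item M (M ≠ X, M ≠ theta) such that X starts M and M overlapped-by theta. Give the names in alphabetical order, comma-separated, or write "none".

lambda

Target theta = [10:55, 14:35].
Intermediaries M with M overlapped-by theta: beta, gamma, lambda.
Via beta — items with X starts beta: lambda.
Via gamma — items with X starts gamma: none.
Via lambda — items with X starts lambda: none.
Union: lambda.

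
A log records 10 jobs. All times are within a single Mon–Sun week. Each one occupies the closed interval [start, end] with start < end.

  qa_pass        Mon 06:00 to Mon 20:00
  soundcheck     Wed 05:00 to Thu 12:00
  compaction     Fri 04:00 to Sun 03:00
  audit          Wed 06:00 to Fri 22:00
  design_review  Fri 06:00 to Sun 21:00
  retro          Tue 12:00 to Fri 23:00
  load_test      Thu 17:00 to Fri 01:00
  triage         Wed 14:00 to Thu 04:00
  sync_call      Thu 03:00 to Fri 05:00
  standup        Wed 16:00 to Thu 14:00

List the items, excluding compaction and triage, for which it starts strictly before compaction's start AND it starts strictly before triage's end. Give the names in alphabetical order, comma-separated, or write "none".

audit, qa_pass, retro, soundcheck, standup, sync_call

Conditions: its start is strictly before compaction's start (X.start < Fri 04:00) AND its start is strictly before triage's end (X.start < Thu 04:00).
audit: start Wed 06:00 < Fri 04:00? ✓; start Wed 06:00 < Thu 04:00? ✓ → yes.
design_review: start Fri 06:00 < Fri 04:00? ✗; start Fri 06:00 < Thu 04:00? ✗ → no.
load_test: start Thu 17:00 < Fri 04:00? ✓; start Thu 17:00 < Thu 04:00? ✗ → no.
qa_pass: start Mon 06:00 < Fri 04:00? ✓; start Mon 06:00 < Thu 04:00? ✓ → yes.
retro: start Tue 12:00 < Fri 04:00? ✓; start Tue 12:00 < Thu 04:00? ✓ → yes.
soundcheck: start Wed 05:00 < Fri 04:00? ✓; start Wed 05:00 < Thu 04:00? ✓ → yes.
standup: start Wed 16:00 < Fri 04:00? ✓; start Wed 16:00 < Thu 04:00? ✓ → yes.
sync_call: start Thu 03:00 < Fri 04:00? ✓; start Thu 03:00 < Thu 04:00? ✓ → yes.
Result: audit, qa_pass, retro, soundcheck, standup, sync_call.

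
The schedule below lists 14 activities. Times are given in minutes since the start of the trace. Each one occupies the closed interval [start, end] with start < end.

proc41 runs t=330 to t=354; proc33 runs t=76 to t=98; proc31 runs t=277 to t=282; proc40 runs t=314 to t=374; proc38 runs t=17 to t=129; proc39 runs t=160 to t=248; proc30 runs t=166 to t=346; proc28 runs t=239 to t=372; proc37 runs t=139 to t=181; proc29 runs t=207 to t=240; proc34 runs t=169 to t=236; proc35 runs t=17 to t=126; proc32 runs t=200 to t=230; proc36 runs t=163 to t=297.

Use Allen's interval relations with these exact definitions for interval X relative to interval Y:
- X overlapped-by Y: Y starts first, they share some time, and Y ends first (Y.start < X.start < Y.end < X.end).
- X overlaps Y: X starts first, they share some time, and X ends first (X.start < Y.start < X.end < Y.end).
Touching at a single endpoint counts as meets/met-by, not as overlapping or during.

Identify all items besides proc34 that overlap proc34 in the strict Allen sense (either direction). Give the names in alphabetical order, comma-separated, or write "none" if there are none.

Target proc34 = [t=169, t=236].
proc28 [t=239, t=372] → after → no.
proc29 [t=207, t=240] → overlapped-by → yes.
proc30 [t=166, t=346] → contains → no.
proc31 [t=277, t=282] → after → no.
proc32 [t=200, t=230] → during → no.
proc33 [t=76, t=98] → before → no.
proc35 [t=17, t=126] → before → no.
proc36 [t=163, t=297] → contains → no.
proc37 [t=139, t=181] → overlaps → yes.
proc38 [t=17, t=129] → before → no.
proc39 [t=160, t=248] → contains → no.
proc40 [t=314, t=374] → after → no.
proc41 [t=330, t=354] → after → no.
Result: proc29, proc37.

proc29, proc37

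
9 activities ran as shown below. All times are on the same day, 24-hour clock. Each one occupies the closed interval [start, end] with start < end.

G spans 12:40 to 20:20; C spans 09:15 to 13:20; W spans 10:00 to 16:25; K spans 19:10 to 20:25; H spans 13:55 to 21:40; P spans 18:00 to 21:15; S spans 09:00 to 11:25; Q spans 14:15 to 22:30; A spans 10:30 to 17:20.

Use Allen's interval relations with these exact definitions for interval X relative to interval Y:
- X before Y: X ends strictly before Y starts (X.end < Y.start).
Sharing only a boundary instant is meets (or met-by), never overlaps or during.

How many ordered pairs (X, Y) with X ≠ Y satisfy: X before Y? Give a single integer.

13

Checking all 72 ordered pairs for relation 'before'; matching pairs in alphabetical order:
(A, K): A before K ✓
(A, P): A before P ✓
(C, H): C before H ✓
(C, K): C before K ✓
(C, P): C before P ✓
(C, Q): C before Q ✓
(S, G): S before G ✓
(S, H): S before H ✓
(S, K): S before K ✓
(S, P): S before P ✓
(S, Q): S before Q ✓
(W, K): W before K ✓
(W, P): W before P ✓
Count: 13.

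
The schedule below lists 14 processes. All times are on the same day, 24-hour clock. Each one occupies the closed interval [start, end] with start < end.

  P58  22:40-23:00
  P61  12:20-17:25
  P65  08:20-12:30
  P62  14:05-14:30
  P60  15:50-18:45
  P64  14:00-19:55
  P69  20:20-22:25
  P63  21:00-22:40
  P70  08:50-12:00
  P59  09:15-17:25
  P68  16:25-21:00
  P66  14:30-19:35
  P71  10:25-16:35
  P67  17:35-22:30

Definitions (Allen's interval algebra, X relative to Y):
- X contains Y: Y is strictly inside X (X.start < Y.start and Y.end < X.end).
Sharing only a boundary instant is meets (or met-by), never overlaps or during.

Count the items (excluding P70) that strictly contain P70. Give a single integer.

Target P70 = [08:50, 12:00].
P58 [22:40, 23:00] → after → no.
P59 [09:15, 17:25] → overlapped-by → no.
P60 [15:50, 18:45] → after → no.
P61 [12:20, 17:25] → after → no.
P62 [14:05, 14:30] → after → no.
P63 [21:00, 22:40] → after → no.
P64 [14:00, 19:55] → after → no.
P65 [08:20, 12:30] → contains → counts.
P66 [14:30, 19:35] → after → no.
P67 [17:35, 22:30] → after → no.
P68 [16:25, 21:00] → after → no.
P69 [20:20, 22:25] → after → no.
P71 [10:25, 16:35] → overlapped-by → no.
Total: 1.

1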